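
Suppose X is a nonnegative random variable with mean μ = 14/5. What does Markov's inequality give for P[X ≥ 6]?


μ = E[X] = 14/5, a = 6.
Markov: P[X ≥ 6] ≤ μ/a = (14/5)/6 = 7/15.
Numerically: ≈ 0.4667.
(Since a = 6 > μ = 2.8000, the bound 7/15 is < 1 and informative.)

P[X ≥ 6] ≤ 7/15 ≈ 0.4667.


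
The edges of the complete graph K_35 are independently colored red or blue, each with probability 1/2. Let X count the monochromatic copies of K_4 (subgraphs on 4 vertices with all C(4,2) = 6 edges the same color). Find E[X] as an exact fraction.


Let X = Σ_S X_S over the C(35, 4) = 52360 subsets S of size 4, where X_S = 1 if the K_4 on S is monochromatic.
For a fixed S, the K_4 on S has C(4, 2) = 6 edges. P[all 6 edges red] = (1/2)^6, and likewise for blue, so P[monochromatic] = 2·(1/2)^6 = 2^{1 − 6} = 1/32.
By linearity of expectation: E[X] = C(35, 4) · 2^{1 − 6} = 52360 · 1/32 = 6545/4.
Numerically: E[X] ≈ 1636.25000.

E[X] = C(35,4)·2^(1−C(4,2)) = 6545/4 ≈ 1636.25000.


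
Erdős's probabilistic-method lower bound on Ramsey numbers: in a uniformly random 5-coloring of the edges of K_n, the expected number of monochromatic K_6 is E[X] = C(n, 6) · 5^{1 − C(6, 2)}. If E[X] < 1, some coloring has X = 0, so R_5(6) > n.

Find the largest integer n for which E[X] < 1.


We need C(n, 6) · 5^{1 − 15} < 1, i.e. C(n, 6) < 5^{15 − 1} = 6103515625.
Check values of n near the boundary:
  n = 124: C(124, 6) = 4465475476; 4465475476 < 6103515625? YES
  n = 125: C(125, 6) = 4690625500; 4690625500 < 6103515625? YES
  n = 126: C(126, 6) = 4925156775; 4925156775 < 6103515625? YES
  n = 127: C(127, 6) = 5169379425; 5169379425 < 6103515625? YES
  n = 128: C(128, 6) = 5423611200; 5423611200 < 6103515625? YES
  n = 129: C(129, 6) = 5688177600; 5688177600 < 6103515625? YES
  n = 130: C(130, 6) = 5963412000; 5963412000 < 6103515625? YES
  n = 131: C(131, 6) = 6249655776; 6249655776 < 6103515625? NO
  n = 132: C(132, 6) = 6547258432; 6547258432 < 6103515625? NO
The largest n with C(n, 6) < 6103515625 is n = 130 (where E[X] = 47707296/48828125 ≈ 0.9770454). Hence R_5(6) > 130, i.e. R_5(6) ≥ 131.

Largest n = 130; hence R_5(6) > 130.


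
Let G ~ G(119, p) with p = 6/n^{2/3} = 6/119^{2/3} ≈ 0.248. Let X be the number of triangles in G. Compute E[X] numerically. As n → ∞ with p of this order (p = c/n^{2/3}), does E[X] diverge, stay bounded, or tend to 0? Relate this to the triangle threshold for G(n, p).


Number of potential triangles: C(119, 3) = 273819.
Each occurs with probability p³ ≈ (0.248)³ ≈ 1.525316e-02.
By linearity: E[X] = C(119, 3)·p³ ≈ 273819 · 1.525316e-02 ≈ 4176.6050.
Since α = 2/3 < 1, p = c/n^{2/3} ≫ 1/n is above the triangle threshold p ~ 1/n. Asymptotically E[X] ~ (c³/6)·n^{3(1−α)} = (6³/6)·n^{1} → ∞; triangles are abundant w.h.p.

E[X] ≈ 4176.6050; in regime p = Θ(1/n^{2/3}) E[X] diverges (above the triangle threshold p ~ 1/n).


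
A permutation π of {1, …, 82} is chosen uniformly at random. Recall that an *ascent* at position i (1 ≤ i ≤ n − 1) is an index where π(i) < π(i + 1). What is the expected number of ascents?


Write X = Σ X_I over i = 1, …, 81, with X_I the indicator of one ascent.
There are 81 indicators.
For each fixed i, the pair (π(i), π(i+1)) is a uniformly random ordered pair of distinct values from {1, …, 82}; by symmetry P[π(i) < π(i+1)] = 1/2.
By linearity: E[X] = 81 · (1/2) = (82 − 1) · (1/2) = 81/2 ≈ 40.5000.

E[X] = 81/2 = 40.5000.


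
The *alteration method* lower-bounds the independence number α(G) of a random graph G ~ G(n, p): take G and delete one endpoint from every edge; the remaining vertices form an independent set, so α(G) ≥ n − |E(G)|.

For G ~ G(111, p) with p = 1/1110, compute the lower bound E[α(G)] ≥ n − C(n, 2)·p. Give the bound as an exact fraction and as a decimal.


E[|E(G)|] = C(111, 2)·p = 6105 · (1/1110) = 11/2.
E[α(G)] ≥ n − E[|E(G)|] = 111 − 11/2 = 211/2.
Numerically: ≈ 105.500.
(This is only a lower bound; the true E[α(G)] may be larger.)

E[α(G)] ≥ 211/2 ≈ 105.500.


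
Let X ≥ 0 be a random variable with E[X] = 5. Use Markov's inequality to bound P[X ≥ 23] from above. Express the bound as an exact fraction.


μ = E[X] = 5, a = 23.
Markov: P[X ≥ 23] ≤ μ/a = (5)/23 = 5/23.
Numerically: ≈ 0.21739.
(Since a = 23 > μ = 5.00000, the bound 5/23 is < 1 and informative.)

P[X ≥ 23] ≤ 5/23 ≈ 0.21739.


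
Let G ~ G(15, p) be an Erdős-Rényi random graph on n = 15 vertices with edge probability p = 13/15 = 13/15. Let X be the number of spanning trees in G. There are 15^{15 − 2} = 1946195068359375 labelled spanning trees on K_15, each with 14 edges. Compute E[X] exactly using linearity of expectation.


K_15 has 15^{15 − 2} = 1946195068359375 labelled spanning trees.
For each such spanning tree H, let X_H = 1 if all 14 edges of H are present in G. Then P[X_H = 1] = p^{14} = (13/15)^{14} = 3937376385699289/29192926025390625.
By linearity: E[X] = Σ_H E[X_H] = 1946195068359375 · p^{14} = 1946195068359375 · 3937376385699289/29192926025390625 = 3937376385699289/15.
Numerically: E[X] ≈ 2.62492e+14.

E[X] = 1946195068359375 · (13/15)^{14} = 3937376385699289/15 ≈ 2.62492e+14.


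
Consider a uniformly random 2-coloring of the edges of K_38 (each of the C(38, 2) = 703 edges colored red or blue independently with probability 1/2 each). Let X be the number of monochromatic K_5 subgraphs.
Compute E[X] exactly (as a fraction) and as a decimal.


Let X = Σ_S X_S over the C(38, 5) = 501942 subsets S of size 5, where X_S = 1 if the K_5 on S is monochromatic.
For a fixed S, the K_5 on S has C(5, 2) = 10 edges. P[all 10 edges red] = (1/2)^10, and likewise for blue, so P[monochromatic] = 2·(1/2)^10 = 2^{1 − 10} = 1/512.
By linearity of expectation: E[X] = C(38, 5) · 2^{1 − 10} = 501942 · 1/512 = 250971/256.
Numerically: E[X] ≈ 980.355469.

E[X] = C(38,5)·2^(1−C(5,2)) = 250971/256 ≈ 980.355469.


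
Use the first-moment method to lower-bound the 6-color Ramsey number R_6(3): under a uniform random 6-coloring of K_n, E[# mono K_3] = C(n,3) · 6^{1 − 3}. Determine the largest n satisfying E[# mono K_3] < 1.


We need C(n, 3) · 6^{1 − 3} < 1, i.e. C(n, 3) < 6^{3 − 1} = 36.
Check values of n near the boundary:
  n = 5: C(5, 3) = 10; 10 < 36? YES
  n = 6: C(6, 3) = 20; 20 < 36? YES
  n = 7: C(7, 3) = 35; 35 < 36? YES
  n = 8: C(8, 3) = 56; 56 < 36? NO
  n = 9: C(9, 3) = 84; 84 < 36? NO
  n = 10: C(10, 3) = 120; 120 < 36? NO
The largest n with C(n, 3) < 36 is n = 7 (where E[X] = 35/36 ≈ 0.972222). Hence R_6(3) > 7, i.e. R_6(3) ≥ 8.

Largest n = 7; hence R_6(3) > 7.


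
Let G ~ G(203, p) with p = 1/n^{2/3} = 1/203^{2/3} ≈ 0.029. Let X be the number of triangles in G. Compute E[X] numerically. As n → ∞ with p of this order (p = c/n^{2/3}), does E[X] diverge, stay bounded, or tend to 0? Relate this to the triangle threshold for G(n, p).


Number of potential triangles: C(203, 3) = 1373701.
Each occurs with probability p³ ≈ (0.029)³ ≈ 2.42665e-05.
By linearity: E[X] = C(203, 3)·p³ ≈ 1373701 · 2.42665e-05 ≈ 33.335.
Since α = 2/3 < 1, p = c/n^{2/3} ≫ 1/n is above the triangle threshold p ~ 1/n. Asymptotically E[X] ~ (c³/6)·n^{3(1−α)} = (1³/6)·n^{1} → ∞; triangles are abundant w.h.p.

E[X] ≈ 33.335; in regime p = Θ(1/n^{2/3}) E[X] diverges (above the triangle threshold p ~ 1/n).


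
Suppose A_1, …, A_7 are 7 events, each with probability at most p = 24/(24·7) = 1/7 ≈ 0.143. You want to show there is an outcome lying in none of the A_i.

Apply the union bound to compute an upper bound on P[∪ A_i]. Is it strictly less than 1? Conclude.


Union bound: P[∪_{i=1}^{7} A_i] ≤ Σ_i P[A_i] ≤ 7·p = 7·(1/7) = 1.
Numerically: 1 ≈ 1.000.
Is 1 < 1? NO.
Since the bound 1 is ≥ 1, the union bound is uninformative here; it does NOT by itself certify existence.

7·p = 1 ≈ 1.000; existence NOT certified by the union bound.


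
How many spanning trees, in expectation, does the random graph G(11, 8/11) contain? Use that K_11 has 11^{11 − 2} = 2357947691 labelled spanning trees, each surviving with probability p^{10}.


K_11 has 11^{11 − 2} = 2357947691 labelled spanning trees.
For each such spanning tree H, let X_H = 1 if all 10 edges of H are present in G. Then P[X_H = 1] = p^{10} = (8/11)^{10} = 1073741824/25937424601.
Summing the indicators: E[X] = Σ_H E[X_H] = 2357947691 · p^{10} = 2357947691 · 1073741824/25937424601 = 1073741824/11.
Numerically: E[X] ≈ 9.76129e+07.

E[X] = 2357947691 · (8/11)^{10} = 1073741824/11 ≈ 9.76129e+07.


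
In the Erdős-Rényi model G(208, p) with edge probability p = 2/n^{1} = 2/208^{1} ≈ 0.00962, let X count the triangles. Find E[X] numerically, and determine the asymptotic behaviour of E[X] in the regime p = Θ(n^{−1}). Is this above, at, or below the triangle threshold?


Number of potential triangles: C(208, 3) = 1478256.
Each occurs with probability p³ ≈ (0.00962)³ ≈ 8.88996e-07.
By linearity: E[X] = C(208, 3)·p³ ≈ 1478256 · 8.88996e-07 ≈ 1.314.
Here α = 1, so p = 2/n is exactly at the triangle threshold p ~ 1/n. Asymptotically E[X] → c³/6 = 2³/6 = 4/3 ≈ 1.333, a bounded constant. In this regime the triangle count is asymptotically Poisson(c³/6).

E[X] ≈ 1.314; in regime p = Θ(1/n^{1}) E[X] stays bounded (at the triangle threshold p ~ 1/n).


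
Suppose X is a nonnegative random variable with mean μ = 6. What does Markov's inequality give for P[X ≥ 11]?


μ = E[X] = 6, a = 11.
Markov: P[X ≥ 11] ≤ μ/a = (6)/11 = 6/11.
Numerically: ≈ 0.545.
(Since a = 11 > μ = 6.000, the bound 6/11 is < 1 and informative.)

P[X ≥ 11] ≤ 6/11 ≈ 0.545.


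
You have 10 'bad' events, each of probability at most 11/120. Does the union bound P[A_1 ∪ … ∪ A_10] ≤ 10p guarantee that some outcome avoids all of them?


Union bound: P[∪_{i=1}^{10} A_i] ≤ Σ_i P[A_i] ≤ 10·p = 10·(11/120) = 11/12.
Numerically: 11/12 ≈ 0.917.
Is 11/12 < 1? YES.
Since P[∪ A_i] ≤ 11/12 < 1, the complement has P[∩ A_i^c] ≥ 1 − 11/12 = 1/12 > 0, so some outcome avoids every A_i.

10·p = 11/12 ≈ 0.917; existence CERTIFIED by the union bound.


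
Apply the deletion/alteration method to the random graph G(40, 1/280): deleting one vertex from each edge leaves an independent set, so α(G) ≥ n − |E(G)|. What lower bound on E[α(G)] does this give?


E[|E(G)|] = C(40, 2)·p = 780 · (1/280) = 39/14.
E[α(G)] ≥ n − E[|E(G)|] = 40 − 39/14 = 521/14.
Numerically: ≈ 37.214.
(This is only a lower bound; the true E[α(G)] may be larger.)

E[α(G)] ≥ 521/14 ≈ 37.214.


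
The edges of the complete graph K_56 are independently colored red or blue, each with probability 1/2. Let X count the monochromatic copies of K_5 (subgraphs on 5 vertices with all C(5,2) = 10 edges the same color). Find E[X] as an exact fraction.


Let X = Σ_S X_S over the C(56, 5) = 3819816 subsets S of size 5, where X_S = 1 if the K_5 on S is monochromatic.
For a fixed S, the K_5 on S has C(5, 2) = 10 edges. P[all 10 edges red] = (1/2)^10, and likewise for blue, so P[monochromatic] = 2·(1/2)^10 = 2^{1 − 10} = 1/512.
Summing: E[X] = C(56, 5) · 2^{1 − 10} = 3819816 · 1/512 = 477477/64.
Numerically: E[X] ≈ 7460.5781.

E[X] = C(56,5)·2^(1−C(5,2)) = 477477/64 ≈ 7460.5781.


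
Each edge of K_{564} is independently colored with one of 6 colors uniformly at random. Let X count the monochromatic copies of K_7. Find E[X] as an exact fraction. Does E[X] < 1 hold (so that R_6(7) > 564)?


E[X] = C(564, 7) · 6^{1 − 21} = 3469685994423792 · 6^{−20} = 3469685994423792/3656158440062976.
As a reduced fraction: E[X] = 24095041627943/25389989167104 ≈ 0.948998.
Is E[X] < 1? YES.
Since E[X] < 1, there exists a 6-coloring of K_{564} with no monochromatic K_7; hence R_6(7) > 564.

E[X] = 24095041627943/25389989167104 ≈ 0.948998; E[X] < 1, so R_6(7) > 564.


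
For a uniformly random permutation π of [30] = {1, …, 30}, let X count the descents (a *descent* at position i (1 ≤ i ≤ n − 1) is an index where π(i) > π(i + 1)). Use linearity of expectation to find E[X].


Write X = Σ X_I over i = 1, …, 29, with X_I the indicator of one descent.
There are 29 indicators.
For each fixed i, the pair (π(i), π(i+1)) is a uniformly random ordered pair of distinct values from {1, …, 30}; by symmetry P[π(i) > π(i+1)] = 1/2.
By linearity: E[X] = 29 · (1/2) = (30 − 1) · (1/2) = 29/2 ≈ 14.50000.

E[X] = 29/2 = 14.50000.


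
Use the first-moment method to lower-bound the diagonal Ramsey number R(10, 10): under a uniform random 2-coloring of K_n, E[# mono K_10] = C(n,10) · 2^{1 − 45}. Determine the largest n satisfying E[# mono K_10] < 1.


We need C(n, 10) · 2^{1 − 45} < 1, i.e. C(n, 10) < 2^{45 − 1} = 17592186044416.
Check values of n near the boundary:
  n = 98: C(98, 10) = 14005614014756; 14005614014756 < 17592186044416? YES
  n = 99: C(99, 10) = 15579278510796; 15579278510796 < 17592186044416? YES
  n = 100: C(100, 10) = 17310309456440; 17310309456440 < 17592186044416? YES
  n = 101: C(101, 10) = 19212541264840; 19212541264840 < 17592186044416? NO
  n = 102: C(102, 10) = 21300860967540; 21300860967540 < 17592186044416? NO
The largest n with C(n, 10) < 17592186044416 is n = 100 (where E[X] = 2163788682055/2199023255552 ≈ 0.9839772). Hence R(10, 10) > 100, i.e. R(10, 10) ≥ 101.

Largest n = 100; hence R(10, 10) > 100.


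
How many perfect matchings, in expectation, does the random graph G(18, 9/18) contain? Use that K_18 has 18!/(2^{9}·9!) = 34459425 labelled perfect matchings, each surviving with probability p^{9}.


K_18 has 18!/(2^{9}·9!) = 34459425 labelled perfect matchings.
For each such perfect matching H, let X_H = 1 if all 9 edges of H are present in G. Then P[X_H = 1] = p^{9} = (1/2)^{9} = 1/512.
Summing the indicators: E[X] = Σ_H E[X_H] = 34459425 · p^{9} = 34459425 · 1/512 = 34459425/512.
Numerically: E[X] ≈ 6.73e+04.

E[X] = 34459425 · (1/2)^{9} = 34459425/512 ≈ 6.73e+04.


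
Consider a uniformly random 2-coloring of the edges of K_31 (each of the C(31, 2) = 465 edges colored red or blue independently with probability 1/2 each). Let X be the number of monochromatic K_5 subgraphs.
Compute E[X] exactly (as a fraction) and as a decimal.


Let X = Σ_S X_S over the C(31, 5) = 169911 subsets S of size 5, where X_S = 1 if the K_5 on S is monochromatic.
For a fixed S, the K_5 on S has C(5, 2) = 10 edges. P[all 10 edges red] = (1/2)^10, and likewise for blue, so P[monochromatic] = 2·(1/2)^10 = 2^{1 − 10} = 1/512.
By linearity of expectation: E[X] = C(31, 5) · 2^{1 − 10} = 169911 · 1/512 = 169911/512.
Numerically: E[X] ≈ 331.85742.

E[X] = C(31,5)·2^(1−C(5,2)) = 169911/512 ≈ 331.85742.


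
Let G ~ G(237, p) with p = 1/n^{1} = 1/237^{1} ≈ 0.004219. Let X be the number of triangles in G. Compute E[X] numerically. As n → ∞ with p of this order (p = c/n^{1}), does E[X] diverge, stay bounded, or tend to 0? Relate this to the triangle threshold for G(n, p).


Number of potential triangles: C(237, 3) = 2190670.
Each occurs with probability p³ ≈ (0.004219)³ ≈ 7.511989e-08.
By linearity: E[X] = C(237, 3)·p³ ≈ 2190670 · 7.511989e-08 ≈ 0.1646.
Here α = 1, so p = 1/n is exactly at the triangle threshold p ~ 1/n. Asymptotically E[X] → c³/6 = 1³/6 = 1/6 ≈ 0.1667, a bounded constant. In this regime the triangle count is asymptotically Poisson(c³/6).

E[X] ≈ 0.1646; in regime p = Θ(1/n^{1}) E[X] stays bounded (at the triangle threshold p ~ 1/n).


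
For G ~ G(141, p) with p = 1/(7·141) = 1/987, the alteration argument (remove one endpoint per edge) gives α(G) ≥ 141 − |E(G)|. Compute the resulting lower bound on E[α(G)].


E[|E(G)|] = C(141, 2)·p = 9870 · (1/987) = 10.
E[α(G)] ≥ n − E[|E(G)|] = 141 − 10 = 131.
Numerically: ≈ 131.000.
(This is only a lower bound; the true E[α(G)] may be larger.)

E[α(G)] ≥ 131 ≈ 131.000.


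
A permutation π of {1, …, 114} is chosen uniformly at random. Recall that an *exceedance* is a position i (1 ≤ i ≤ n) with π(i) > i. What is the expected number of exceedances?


Write X = Σ_{i=1}^{114} X_i, where X_i = 1_{π(i) > i}.
For each fixed i, π(i) is uniform over {1, …, 114} (marginal of a uniform permutation), so P[π(i) > i] = (n − i)/n. Summing: Σ_{i=1}^{114} (n − i)/n = (0 + 1 + … + 113)/114 = 114(114 − 1)/(2·114) = (114 − 1)/2.
Hence E[X] = Σ_{i=1}^{114} (114 − i)/114 = 113/2 ≈ 56.5000.

E[X] = 113/2 = 56.5000.


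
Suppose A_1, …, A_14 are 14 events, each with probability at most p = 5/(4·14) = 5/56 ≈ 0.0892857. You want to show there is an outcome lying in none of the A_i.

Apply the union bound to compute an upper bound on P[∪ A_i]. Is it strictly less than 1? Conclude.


Union bound: P[∪_{i=1}^{14} A_i] ≤ Σ_i P[A_i] ≤ 14·p = 14·(5/56) = 5/4.
Numerically: 5/4 ≈ 1.2500000.
Is 5/4 < 1? NO.
Since the bound 5/4 is ≥ 1, the union bound is uninformative here; it does NOT by itself certify existence.

14·p = 5/4 ≈ 1.2500000; existence NOT certified by the union bound.


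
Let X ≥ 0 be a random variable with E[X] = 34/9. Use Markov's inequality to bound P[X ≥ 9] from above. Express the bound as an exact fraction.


μ = E[X] = 34/9, a = 9.
Markov: P[X ≥ 9] ≤ μ/a = (34/9)/9 = 34/81.
Numerically: ≈ 0.41975.
(Since a = 9 > μ = 3.77778, the bound 34/81 is < 1 and informative.)

P[X ≥ 9] ≤ 34/81 ≈ 0.41975.


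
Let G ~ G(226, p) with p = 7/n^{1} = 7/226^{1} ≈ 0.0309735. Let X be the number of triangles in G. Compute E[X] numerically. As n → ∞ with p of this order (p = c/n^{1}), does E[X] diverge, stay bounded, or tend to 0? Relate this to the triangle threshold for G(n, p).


Number of potential triangles: C(226, 3) = 1898400.
Each occurs with probability p³ ≈ (0.0309735)³ ≈ 2.97145257e-05.
By linearity: E[X] = C(226, 3)·p³ ≈ 1898400 · 2.97145257e-05 ≈ 56.410056.
Here α = 1, so p = 7/n is exactly at the triangle threshold p ~ 1/n. Asymptotically E[X] → c³/6 = 7³/6 = 343/6 ≈ 57.166667, a bounded constant. In this regime the triangle count is asymptotically Poisson(c³/6).

E[X] ≈ 56.410056; in regime p = Θ(1/n^{1}) E[X] stays bounded (at the triangle threshold p ~ 1/n).


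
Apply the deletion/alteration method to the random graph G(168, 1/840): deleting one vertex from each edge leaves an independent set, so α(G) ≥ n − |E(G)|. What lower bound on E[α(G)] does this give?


E[|E(G)|] = C(168, 2)·p = 14028 · (1/840) = 167/10.
E[α(G)] ≥ n − E[|E(G)|] = 168 − 167/10 = 1513/10.
Numerically: ≈ 151.30000.
(This is only a lower bound; the true E[α(G)] may be larger.)

E[α(G)] ≥ 1513/10 ≈ 151.30000.


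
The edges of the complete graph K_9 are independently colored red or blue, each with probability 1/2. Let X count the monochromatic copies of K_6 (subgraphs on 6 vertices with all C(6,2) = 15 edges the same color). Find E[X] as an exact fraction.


Let X = Σ_S X_S over the C(9, 6) = 84 subsets S of size 6, where X_S = 1 if the K_6 on S is monochromatic.
For a fixed S, the K_6 on S has C(6, 2) = 15 edges. P[all 15 edges red] = (1/2)^15, and likewise for blue, so P[monochromatic] = 2·(1/2)^15 = 2^{1 − 15} = 1/16384.
By linearity: E[X] = C(9, 6) · 2^{1 − 15} = 84 · 1/16384 = 21/4096.
Numerically: E[X] ≈ 0.00513.

E[X] = C(9,6)·2^(1−C(6,2)) = 21/4096 ≈ 0.00513.


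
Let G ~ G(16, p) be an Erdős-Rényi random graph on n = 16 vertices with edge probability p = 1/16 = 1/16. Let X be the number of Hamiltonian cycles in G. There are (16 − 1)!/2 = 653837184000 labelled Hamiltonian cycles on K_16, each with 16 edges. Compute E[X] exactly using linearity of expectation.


K_16 has (16 − 1)!/2 = 653837184000 labelled Hamiltonian cycles.
For each such Hamiltonian cycle H, let X_H = 1 if all 16 edges of H are present in G. Then P[X_H = 1] = p^{16} = (1/16)^{16} = 1/18446744073709551616.
By linearity of expectation: E[X] = Σ_H E[X_H] = 653837184000 · p^{16} = 653837184000 · 1/18446744073709551616 = 638512875/18014398509481984.
Numerically: E[X] ≈ 3.5445e-08.

E[X] = 653837184000 · (1/16)^{16} = 638512875/18014398509481984 ≈ 3.5445e-08.


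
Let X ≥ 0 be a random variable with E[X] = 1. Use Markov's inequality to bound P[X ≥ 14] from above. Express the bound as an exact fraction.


μ = E[X] = 1, a = 14.
Markov: P[X ≥ 14] ≤ μ/a = (1)/14 = 1/14.
Numerically: ≈ 0.0714.
(Since a = 14 > μ = 1.0000, the bound 1/14 is < 1 and informative.)

P[X ≥ 14] ≤ 1/14 ≈ 0.0714.


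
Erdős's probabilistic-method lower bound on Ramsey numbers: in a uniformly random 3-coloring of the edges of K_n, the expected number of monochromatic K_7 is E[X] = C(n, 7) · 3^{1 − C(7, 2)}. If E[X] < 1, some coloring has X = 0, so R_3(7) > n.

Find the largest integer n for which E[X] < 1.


We need C(n, 7) · 3^{1 − 21} < 1, i.e. C(n, 7) < 3^{21 − 1} = 3486784401.
Check values of n near the boundary:
  n = 79: C(79, 7) = 2898753715; 2898753715 < 3486784401? YES
  n = 80: C(80, 7) = 3176716400; 3176716400 < 3486784401? YES
  n = 81: C(81, 7) = 3477216600; 3477216600 < 3486784401? YES
  n = 82: C(82, 7) = 3801756816; 3801756816 < 3486784401? NO
  n = 83: C(83, 7) = 4151918628; 4151918628 < 3486784401? NO
  n = 84: C(84, 7) = 4529365776; 4529365776 < 3486784401? NO
The largest n with C(n, 7) < 3486784401 is n = 81 (where E[X] = 42928600/43046721 ≈ 0.99726). Hence R_3(7) > 81, i.e. R_3(7) ≥ 82.

Largest n = 81; hence R_3(7) > 81.


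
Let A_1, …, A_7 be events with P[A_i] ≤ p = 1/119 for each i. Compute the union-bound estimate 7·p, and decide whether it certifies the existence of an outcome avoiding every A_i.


Union bound: P[∪_{i=1}^{7} A_i] ≤ Σ_i P[A_i] ≤ 7·p = 7·(1/119) = 1/17.
Numerically: 1/17 ≈ 0.0588235.
Is 1/17 < 1? YES.
Since P[∪ A_i] ≤ 1/17 < 1, the complement has P[∩ A_i^c] ≥ 1 − 1/17 = 16/17 > 0, so some outcome avoids every A_i.

7·p = 1/17 ≈ 0.0588235; existence CERTIFIED by the union bound.


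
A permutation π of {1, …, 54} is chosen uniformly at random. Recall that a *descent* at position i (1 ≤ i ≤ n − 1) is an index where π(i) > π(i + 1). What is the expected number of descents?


Write X = Σ X_I over i = 1, …, 53, with X_I the indicator of one descent.
There are 53 indicators.
For each fixed i, the pair (π(i), π(i+1)) is a uniformly random ordered pair of distinct values from {1, …, 54}; by symmetry P[π(i) > π(i+1)] = 1/2.
By linearity: E[X] = 53 · (1/2) = (54 − 1) · (1/2) = 53/2 ≈ 26.50000.

E[X] = 53/2 = 26.50000.


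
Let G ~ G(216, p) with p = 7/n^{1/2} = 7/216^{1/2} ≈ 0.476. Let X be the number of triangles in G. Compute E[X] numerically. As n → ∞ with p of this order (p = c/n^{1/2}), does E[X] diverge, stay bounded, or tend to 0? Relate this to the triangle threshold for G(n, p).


Number of potential triangles: C(216, 3) = 1656360.
Each occurs with probability p³ ≈ (0.476)³ ≈ 1.08047e-01.
By linearity: E[X] = C(216, 3)·p³ ≈ 1656360 · 1.08047e-01 ≈ 178965.051.
Since α = 1/2 < 1, p = c/n^{1/2} ≫ 1/n is above the triangle threshold p ~ 1/n. Asymptotically E[X] ~ (c³/6)·n^{3(1−α)} = (7³/6)·n^{1.5} → ∞; triangles are abundant w.h.p.

E[X] ≈ 178965.051; in regime p = Θ(1/n^{1/2}) E[X] diverges (above the triangle threshold p ~ 1/n).


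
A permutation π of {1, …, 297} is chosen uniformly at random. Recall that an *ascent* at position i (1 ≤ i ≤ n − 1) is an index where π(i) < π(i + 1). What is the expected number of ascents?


Write X = Σ X_I over i = 1, …, 296, with X_I the indicator of one ascent.
There are 296 indicators.
For each fixed i, the pair (π(i), π(i+1)) is a uniformly random ordered pair of distinct values from {1, …, 297}; by symmetry P[π(i) < π(i+1)] = 1/2.
By linearity: E[X] = 296 · (1/2) = (297 − 1) · (1/2) = 148 ≈ 148.00000.

E[X] = 148 = 148.00000.


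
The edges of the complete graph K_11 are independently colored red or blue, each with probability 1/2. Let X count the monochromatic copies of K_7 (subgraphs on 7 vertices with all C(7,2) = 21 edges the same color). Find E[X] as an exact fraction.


Let X = Σ_S X_S over the C(11, 7) = 330 subsets S of size 7, where X_S = 1 if the K_7 on S is monochromatic.
For a fixed S, the K_7 on S has C(7, 2) = 21 edges. P[all 21 edges red] = (1/2)^21, and likewise for blue, so P[monochromatic] = 2·(1/2)^21 = 2^{1 − 21} = 1/1048576.
By linearity: E[X] = C(11, 7) · 2^{1 − 21} = 330 · 1/1048576 = 165/524288.
Numerically: E[X] ≈ 0.00031.

E[X] = C(11,7)·2^(1−C(7,2)) = 165/524288 ≈ 0.00031.


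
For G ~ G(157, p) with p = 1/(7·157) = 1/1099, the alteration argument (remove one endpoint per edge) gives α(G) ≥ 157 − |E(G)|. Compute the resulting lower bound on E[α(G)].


E[|E(G)|] = C(157, 2)·p = 12246 · (1/1099) = 78/7.
E[α(G)] ≥ n − E[|E(G)|] = 157 − 78/7 = 1021/7.
Numerically: ≈ 145.857143.
(This is only a lower bound; the true E[α(G)] may be larger.)

E[α(G)] ≥ 1021/7 ≈ 145.857143.


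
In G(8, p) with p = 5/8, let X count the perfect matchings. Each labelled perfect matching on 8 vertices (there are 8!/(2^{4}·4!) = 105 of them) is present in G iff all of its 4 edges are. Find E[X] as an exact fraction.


K_8 has 8!/(2^{4}·4!) = 105 labelled perfect matchings.
For each such perfect matching H, let X_H = 1 if all 4 edges of H are present in G. Then P[X_H = 1] = p^{4} = (5/8)^{4} = 625/4096.
By linearity: E[X] = Σ_H E[X_H] = 105 · p^{4} = 105 · 625/4096 = 65625/4096.
Numerically: E[X] ≈ 16.0217.

E[X] = 105 · (5/8)^{4} = 65625/4096 ≈ 16.0217.


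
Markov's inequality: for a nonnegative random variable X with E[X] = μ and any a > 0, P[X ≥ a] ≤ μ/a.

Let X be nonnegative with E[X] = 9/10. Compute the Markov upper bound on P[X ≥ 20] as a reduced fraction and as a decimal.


μ = E[X] = 9/10, a = 20.
Markov: P[X ≥ 20] ≤ μ/a = (9/10)/20 = 9/200.
Numerically: ≈ 0.045000.
(Since a = 20 > μ = 0.900000, the bound 9/200 is < 1 and informative.)

P[X ≥ 20] ≤ 9/200 ≈ 0.045000.


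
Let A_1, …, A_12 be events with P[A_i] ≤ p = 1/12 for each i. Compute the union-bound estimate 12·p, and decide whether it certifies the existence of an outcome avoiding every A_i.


Union bound: P[∪_{i=1}^{12} A_i] ≤ Σ_i P[A_i] ≤ 12·p = 12·(1/12) = 1.
Numerically: 1 ≈ 1.000.
Is 1 < 1? NO.
Since the bound 1 is ≥ 1, the union bound is uninformative here; it does NOT by itself certify existence.

12·p = 1 ≈ 1.000; existence NOT certified by the union bound.


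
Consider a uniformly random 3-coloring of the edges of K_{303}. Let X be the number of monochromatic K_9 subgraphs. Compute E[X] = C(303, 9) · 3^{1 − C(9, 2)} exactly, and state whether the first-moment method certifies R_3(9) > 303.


E[X] = C(303, 9) · 3^{1 − 36} = 52617706925494425 · 3^{−35} = 52617706925494425/50031545098999707.
As a reduced fraction: E[X] = 17539235641831475/16677181699666569 ≈ 1.05169.
Is E[X] < 1? NO.
Since E[X] ≥ 1, the first-moment bound is inconclusive at n = 303; it does NOT by itself certify R_3(9) > 303.

E[X] = 17539235641831475/16677181699666569 ≈ 1.05169; E[X] ≥ 1; first-moment method inconclusive here.


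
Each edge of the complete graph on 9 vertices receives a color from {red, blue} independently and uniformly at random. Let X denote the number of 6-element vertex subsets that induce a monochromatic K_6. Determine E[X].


Let X = Σ_S X_S over the C(9, 6) = 84 subsets S of size 6, where X_S = 1 if the K_6 on S is monochromatic.
For a fixed S, the K_6 on S has C(6, 2) = 15 edges. P[all 15 edges red] = (1/2)^15, and likewise for blue, so P[monochromatic] = 2·(1/2)^15 = 2^{1 − 15} = 1/16384.
Summing: E[X] = C(9, 6) · 2^{1 − 15} = 84 · 1/16384 = 21/4096.
Numerically: E[X] ≈ 0.0051.

E[X] = C(9,6)·2^(1−C(6,2)) = 21/4096 ≈ 0.0051.


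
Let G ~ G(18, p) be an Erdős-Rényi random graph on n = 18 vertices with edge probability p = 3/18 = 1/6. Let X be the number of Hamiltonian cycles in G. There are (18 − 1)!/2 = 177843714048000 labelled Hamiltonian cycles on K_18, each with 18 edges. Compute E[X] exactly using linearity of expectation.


K_18 has (18 − 1)!/2 = 177843714048000 labelled Hamiltonian cycles.
For each such Hamiltonian cycle H, let X_H = 1 if all 18 edges of H are present in G. Then P[X_H = 1] = p^{18} = (1/6)^{18} = 1/101559956668416.
By linearity of expectation: E[X] = Σ_H E[X_H] = 177843714048000 · p^{18} = 177843714048000 · 1/101559956668416 = 14889875/8503056.
Numerically: E[X] ≈ 1.75.

E[X] = 177843714048000 · (1/6)^{18} = 14889875/8503056 ≈ 1.75.


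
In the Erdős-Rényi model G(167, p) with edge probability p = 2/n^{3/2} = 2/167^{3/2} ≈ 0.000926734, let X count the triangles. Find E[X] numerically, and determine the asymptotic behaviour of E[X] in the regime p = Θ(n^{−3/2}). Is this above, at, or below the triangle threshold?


Number of potential triangles: C(167, 3) = 762355.
Each occurs with probability p³ ≈ (0.000926734)³ ≈ 7.95913492e-10.
By linearity: E[X] = C(167, 3)·p³ ≈ 762355 · 7.95913492e-10 ≈ 0.000607.
Since α = 3/2 > 1, p = c/n^{3/2} = o(1/n) is below the triangle threshold p ~ 1/n. Asymptotically E[X] ~ (c³/6)·n^{3(1−α)} = (2³/6)·n^{-1.5} → 0, so by Markov's inequality G has no triangles w.h.p.

E[X] ≈ 0.000607; in regime p = Θ(1/n^{3/2}) E[X] tends to 0 (below the triangle threshold p ~ 1/n).


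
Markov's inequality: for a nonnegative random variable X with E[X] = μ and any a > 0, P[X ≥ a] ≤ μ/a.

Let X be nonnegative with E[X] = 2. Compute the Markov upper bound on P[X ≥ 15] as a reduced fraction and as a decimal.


μ = E[X] = 2, a = 15.
Markov: P[X ≥ 15] ≤ μ/a = (2)/15 = 2/15.
Numerically: ≈ 0.133.
(Since a = 15 > μ = 2.000, the bound 2/15 is < 1 and informative.)

P[X ≥ 15] ≤ 2/15 ≈ 0.133.


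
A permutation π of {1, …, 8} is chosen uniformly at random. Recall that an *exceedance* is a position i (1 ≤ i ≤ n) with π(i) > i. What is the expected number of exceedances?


Write X = Σ_{i=1}^{8} X_i, where X_i = 1_{π(i) > i}.
For each fixed i, π(i) is uniform over {1, …, 8} (marginal of a uniform permutation), so P[π(i) > i] = (n − i)/n. Summing: Σ_{i=1}^{8} (n − i)/n = (0 + 1 + … + 7)/8 = 8(8 − 1)/(2·8) = (8 − 1)/2.
Hence E[X] = Σ_{i=1}^{8} (8 − i)/8 = 7/2 ≈ 3.5000.

E[X] = 7/2 = 3.5000.


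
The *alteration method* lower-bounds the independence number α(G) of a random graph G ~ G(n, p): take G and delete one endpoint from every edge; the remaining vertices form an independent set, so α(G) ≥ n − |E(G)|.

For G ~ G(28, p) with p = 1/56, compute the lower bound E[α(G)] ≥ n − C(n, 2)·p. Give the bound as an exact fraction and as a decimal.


E[|E(G)|] = C(28, 2)·p = 378 · (1/56) = 27/4.
E[α(G)] ≥ n − E[|E(G)|] = 28 − 27/4 = 85/4.
Numerically: ≈ 21.2500.
(This is only a lower bound; the true E[α(G)] may be larger.)

E[α(G)] ≥ 85/4 ≈ 21.2500.


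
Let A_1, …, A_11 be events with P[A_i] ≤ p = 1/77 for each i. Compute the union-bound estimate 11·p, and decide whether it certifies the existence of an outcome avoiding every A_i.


Union bound: P[∪_{i=1}^{11} A_i] ≤ Σ_i P[A_i] ≤ 11·p = 11·(1/77) = 1/7.
Numerically: 1/7 ≈ 0.143.
Is 1/7 < 1? YES.
Since P[∪ A_i] ≤ 1/7 < 1, the complement has P[∩ A_i^c] ≥ 1 − 1/7 = 6/7 > 0, so some outcome avoids every A_i.

11·p = 1/7 ≈ 0.143; existence CERTIFIED by the union bound.


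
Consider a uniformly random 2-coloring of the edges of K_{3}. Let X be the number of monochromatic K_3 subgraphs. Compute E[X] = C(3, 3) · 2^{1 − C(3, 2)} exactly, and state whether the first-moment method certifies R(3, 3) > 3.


E[X] = C(3, 3) · 2^{1 − 3} = 1 · 2^{−2} = 1/4.
As a reduced fraction: E[X] = 1/4 ≈ 0.25000.
Is E[X] < 1? YES.
Since E[X] < 1, there exists a 2-coloring of K_{3} with no monochromatic K_3; hence R(3, 3) > 3.

E[X] = 1/4 ≈ 0.25000; E[X] < 1, so R(3, 3) > 3.


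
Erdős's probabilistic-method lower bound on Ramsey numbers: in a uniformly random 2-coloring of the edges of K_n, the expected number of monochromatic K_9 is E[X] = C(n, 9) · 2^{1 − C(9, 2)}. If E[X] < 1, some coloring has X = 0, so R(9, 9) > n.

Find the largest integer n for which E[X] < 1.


We need C(n, 9) · 2^{1 − 36} < 1, i.e. C(n, 9) < 2^{36 − 1} = 34359738368.
Check values of n near the boundary:
  n = 62: C(62, 9) = 20286591270; 20286591270 < 34359738368? YES
  n = 63: C(63, 9) = 23667689815; 23667689815 < 34359738368? YES
  n = 64: C(64, 9) = 27540584512; 27540584512 < 34359738368? YES
  n = 65: C(65, 9) = 31966749880; 31966749880 < 34359738368? YES
  n = 66: C(66, 9) = 37014131440; 37014131440 < 34359738368? NO
  n = 67: C(67, 9) = 42757703560; 42757703560 < 34359738368? NO
  n = 68: C(68, 9) = 49280065120; 49280065120 < 34359738368? NO
The largest n with C(n, 9) < 34359738368 is n = 65 (where E[X] = 3995843735/4294967296 ≈ 0.930355). Hence R(9, 9) > 65, i.e. R(9, 9) ≥ 66.

Largest n = 65; hence R(9, 9) > 65.


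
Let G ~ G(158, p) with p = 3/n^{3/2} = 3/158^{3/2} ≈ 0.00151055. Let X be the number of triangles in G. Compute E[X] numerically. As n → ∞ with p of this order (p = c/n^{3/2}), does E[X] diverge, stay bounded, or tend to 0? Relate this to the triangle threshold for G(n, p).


Number of potential triangles: C(158, 3) = 644956.
Each occurs with probability p³ ≈ (0.00151055)³ ≈ 3.44672689e-09.
By linearity: E[X] = C(158, 3)·p³ ≈ 644956 · 3.44672689e-09 ≈ 0.002223.
Since α = 3/2 > 1, p = c/n^{3/2} = o(1/n) is below the triangle threshold p ~ 1/n. Asymptotically E[X] ~ (c³/6)·n^{3(1−α)} = (3³/6)·n^{-1.5} → 0, so by Markov's inequality G has no triangles w.h.p.

E[X] ≈ 0.002223; in regime p = Θ(1/n^{3/2}) E[X] tends to 0 (below the triangle threshold p ~ 1/n).


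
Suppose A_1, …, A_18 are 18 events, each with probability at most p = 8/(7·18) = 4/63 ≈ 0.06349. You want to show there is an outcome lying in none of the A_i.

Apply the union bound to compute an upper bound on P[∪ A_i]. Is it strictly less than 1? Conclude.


Union bound: P[∪_{i=1}^{18} A_i] ≤ Σ_i P[A_i] ≤ 18·p = 18·(4/63) = 8/7.
Numerically: 8/7 ≈ 1.14286.
Is 8/7 < 1? NO.
Since the bound 8/7 is ≥ 1, the union bound is uninformative here; it does NOT by itself certify existence.

18·p = 8/7 ≈ 1.14286; existence NOT certified by the union bound.


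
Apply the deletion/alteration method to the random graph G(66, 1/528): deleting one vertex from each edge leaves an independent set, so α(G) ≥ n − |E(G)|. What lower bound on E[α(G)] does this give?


E[|E(G)|] = C(66, 2)·p = 2145 · (1/528) = 65/16.
E[α(G)] ≥ n − E[|E(G)|] = 66 − 65/16 = 991/16.
Numerically: ≈ 61.93750.
(This is only a lower bound; the true E[α(G)] may be larger.)

E[α(G)] ≥ 991/16 ≈ 61.93750.


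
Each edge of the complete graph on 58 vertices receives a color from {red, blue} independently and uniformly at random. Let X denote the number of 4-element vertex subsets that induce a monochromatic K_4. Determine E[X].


Let X = Σ_S X_S over the C(58, 4) = 424270 subsets S of size 4, where X_S = 1 if the K_4 on S is monochromatic.
For a fixed S, the K_4 on S has C(4, 2) = 6 edges. P[all 6 edges red] = (1/2)^6, and likewise for blue, so P[monochromatic] = 2·(1/2)^6 = 2^{1 − 6} = 1/32.
Summing: E[X] = C(58, 4) · 2^{1 − 6} = 424270 · 1/32 = 212135/16.
Numerically: E[X] ≈ 13258.4375.

E[X] = C(58,4)·2^(1−C(4,2)) = 212135/16 ≈ 13258.4375.


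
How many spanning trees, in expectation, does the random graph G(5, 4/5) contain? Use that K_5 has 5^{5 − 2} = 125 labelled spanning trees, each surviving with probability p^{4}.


K_5 has 5^{5 − 2} = 125 labelled spanning trees.
For each such spanning tree H, let X_H = 1 if all 4 edges of H are present in G. Then P[X_H = 1] = p^{4} = (4/5)^{4} = 256/625.
Summing the indicators: E[X] = Σ_H E[X_H] = 125 · p^{4} = 125 · 256/625 = 256/5.
Numerically: E[X] ≈ 51.2.

E[X] = 125 · (4/5)^{4} = 256/5 ≈ 51.2.


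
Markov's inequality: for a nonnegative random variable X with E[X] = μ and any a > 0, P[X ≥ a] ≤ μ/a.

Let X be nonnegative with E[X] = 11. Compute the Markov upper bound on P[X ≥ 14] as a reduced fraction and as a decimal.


μ = E[X] = 11, a = 14.
Markov: P[X ≥ 14] ≤ μ/a = (11)/14 = 11/14.
Numerically: ≈ 0.786.
(Since a = 14 > μ = 11.000, the bound 11/14 is < 1 and informative.)

P[X ≥ 14] ≤ 11/14 ≈ 0.786.


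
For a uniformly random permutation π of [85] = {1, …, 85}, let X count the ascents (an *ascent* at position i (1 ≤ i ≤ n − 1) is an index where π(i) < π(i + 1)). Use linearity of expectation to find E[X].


Write X = Σ X_I over i = 1, …, 84, with X_I the indicator of one ascent.
There are 84 indicators.
For each fixed i, the pair (π(i), π(i+1)) is a uniformly random ordered pair of distinct values from {1, …, 85}; by symmetry P[π(i) < π(i+1)] = 1/2.
By linearity: E[X] = 84 · (1/2) = (85 − 1) · (1/2) = 42 ≈ 42.00000.

E[X] = 42 = 42.00000.


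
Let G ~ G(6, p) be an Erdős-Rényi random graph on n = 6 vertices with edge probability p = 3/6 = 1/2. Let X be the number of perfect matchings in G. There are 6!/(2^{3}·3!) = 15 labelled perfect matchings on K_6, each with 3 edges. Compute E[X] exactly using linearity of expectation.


K_6 has 6!/(2^{3}·3!) = 15 labelled perfect matchings.
For each such perfect matching H, let X_H = 1 if all 3 edges of H are present in G. Then P[X_H = 1] = p^{3} = (1/2)^{3} = 1/8.
By linearity of expectation: E[X] = Σ_H E[X_H] = 15 · p^{3} = 15 · 1/8 = 15/8.
Numerically: E[X] ≈ 1.875.

E[X] = 15 · (1/2)^{3} = 15/8 ≈ 1.875.


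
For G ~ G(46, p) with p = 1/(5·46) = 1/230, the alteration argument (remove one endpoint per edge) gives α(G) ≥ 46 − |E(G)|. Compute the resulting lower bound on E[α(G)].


E[|E(G)|] = C(46, 2)·p = 1035 · (1/230) = 9/2.
E[α(G)] ≥ n − E[|E(G)|] = 46 − 9/2 = 83/2.
Numerically: ≈ 41.500.
(This is only a lower bound; the true E[α(G)] may be larger.)

E[α(G)] ≥ 83/2 ≈ 41.500.


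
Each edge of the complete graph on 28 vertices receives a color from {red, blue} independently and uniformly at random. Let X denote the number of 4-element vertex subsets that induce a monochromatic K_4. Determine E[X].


Let X = Σ_S X_S over the C(28, 4) = 20475 subsets S of size 4, where X_S = 1 if the K_4 on S is monochromatic.
For a fixed S, the K_4 on S has C(4, 2) = 6 edges. P[all 6 edges red] = (1/2)^6, and likewise for blue, so P[monochromatic] = 2·(1/2)^6 = 2^{1 − 6} = 1/32.
By linearity: E[X] = C(28, 4) · 2^{1 − 6} = 20475 · 1/32 = 20475/32.
Numerically: E[X] ≈ 639.844.

E[X] = C(28,4)·2^(1−C(4,2)) = 20475/32 ≈ 639.844.


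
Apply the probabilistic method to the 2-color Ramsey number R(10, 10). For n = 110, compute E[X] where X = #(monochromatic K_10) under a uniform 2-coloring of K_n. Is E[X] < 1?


E[X] = C(110, 10) · 2^{1 − 45} = 46897636623981 · 2^{−44} = 46897636623981/17592186044416.
As a reduced fraction: E[X] = 46897636623981/17592186044416 ≈ 2.6658.
Is E[X] < 1? NO.
Since E[X] ≥ 1, the first-moment bound is inconclusive at n = 110; it does NOT by itself certify R(10, 10) > 110.

E[X] = 46897636623981/17592186044416 ≈ 2.6658; E[X] ≥ 1; first-moment method inconclusive here.


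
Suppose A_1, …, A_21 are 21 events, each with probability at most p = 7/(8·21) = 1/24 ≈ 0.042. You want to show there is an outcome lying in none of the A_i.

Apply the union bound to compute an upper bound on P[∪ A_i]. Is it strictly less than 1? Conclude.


Union bound: P[∪_{i=1}^{21} A_i] ≤ Σ_i P[A_i] ≤ 21·p = 21·(1/24) = 7/8.
Numerically: 7/8 ≈ 0.875.
Is 7/8 < 1? YES.
Since P[∪ A_i] ≤ 7/8 < 1, the complement has P[∩ A_i^c] ≥ 1 − 7/8 = 1/8 > 0, so some outcome avoids every A_i.

21·p = 7/8 ≈ 0.875; existence CERTIFIED by the union bound.


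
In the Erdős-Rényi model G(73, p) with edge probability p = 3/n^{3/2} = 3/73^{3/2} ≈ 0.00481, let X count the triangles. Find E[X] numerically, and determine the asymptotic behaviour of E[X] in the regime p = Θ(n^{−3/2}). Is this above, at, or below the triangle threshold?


Number of potential triangles: C(73, 3) = 62196.
Each occurs with probability p³ ≈ (0.00481)³ ≈ 1.11278e-07.
By linearity: E[X] = C(73, 3)·p³ ≈ 62196 · 1.11278e-07 ≈ 0.007.
Since α = 3/2 > 1, p = c/n^{3/2} = o(1/n) is below the triangle threshold p ~ 1/n. Asymptotically E[X] ~ (c³/6)·n^{3(1−α)} = (3³/6)·n^{-1.5} → 0, so by Markov's inequality G has no triangles w.h.p.

E[X] ≈ 0.007; in regime p = Θ(1/n^{3/2}) E[X] tends to 0 (below the triangle threshold p ~ 1/n).
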